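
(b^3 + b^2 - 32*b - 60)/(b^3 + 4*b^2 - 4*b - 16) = (b^2 - b - 30)/(b^2 + 2*b - 8)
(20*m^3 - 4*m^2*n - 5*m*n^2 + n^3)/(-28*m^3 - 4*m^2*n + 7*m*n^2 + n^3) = (-5*m + n)/(7*m + n)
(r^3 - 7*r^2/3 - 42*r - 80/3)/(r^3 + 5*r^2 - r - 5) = (3*r^2 - 22*r - 16)/(3*(r^2 - 1))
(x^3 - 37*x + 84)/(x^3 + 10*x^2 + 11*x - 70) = (x^2 - 7*x + 12)/(x^2 + 3*x - 10)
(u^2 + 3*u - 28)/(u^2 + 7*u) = (u - 4)/u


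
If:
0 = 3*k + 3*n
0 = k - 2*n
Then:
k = 0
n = 0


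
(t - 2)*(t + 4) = t^2 + 2*t - 8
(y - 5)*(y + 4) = y^2 - y - 20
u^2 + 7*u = u*(u + 7)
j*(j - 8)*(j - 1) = j^3 - 9*j^2 + 8*j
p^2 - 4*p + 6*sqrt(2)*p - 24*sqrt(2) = (p - 4)*(p + 6*sqrt(2))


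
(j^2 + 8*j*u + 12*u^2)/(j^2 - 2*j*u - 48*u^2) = (-j - 2*u)/(-j + 8*u)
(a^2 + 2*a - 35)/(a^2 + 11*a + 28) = (a - 5)/(a + 4)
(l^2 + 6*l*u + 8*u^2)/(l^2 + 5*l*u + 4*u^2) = (l + 2*u)/(l + u)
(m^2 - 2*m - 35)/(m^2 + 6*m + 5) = (m - 7)/(m + 1)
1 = 1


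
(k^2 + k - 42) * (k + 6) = k^3 + 7*k^2 - 36*k - 252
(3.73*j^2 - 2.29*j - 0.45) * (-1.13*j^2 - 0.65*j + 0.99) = -4.2149*j^4 + 0.1632*j^3 + 5.6897*j^2 - 1.9746*j - 0.4455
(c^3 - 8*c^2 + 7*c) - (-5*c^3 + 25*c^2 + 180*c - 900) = 6*c^3 - 33*c^2 - 173*c + 900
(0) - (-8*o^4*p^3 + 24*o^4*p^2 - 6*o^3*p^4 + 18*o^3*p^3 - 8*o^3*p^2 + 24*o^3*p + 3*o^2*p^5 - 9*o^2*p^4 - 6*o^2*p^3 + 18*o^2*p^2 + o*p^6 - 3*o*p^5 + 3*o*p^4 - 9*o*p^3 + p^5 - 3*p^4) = 8*o^4*p^3 - 24*o^4*p^2 + 6*o^3*p^4 - 18*o^3*p^3 + 8*o^3*p^2 - 24*o^3*p - 3*o^2*p^5 + 9*o^2*p^4 + 6*o^2*p^3 - 18*o^2*p^2 - o*p^6 + 3*o*p^5 - 3*o*p^4 + 9*o*p^3 - p^5 + 3*p^4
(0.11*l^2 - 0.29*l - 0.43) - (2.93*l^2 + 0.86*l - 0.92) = -2.82*l^2 - 1.15*l + 0.49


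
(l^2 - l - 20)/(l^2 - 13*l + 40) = (l + 4)/(l - 8)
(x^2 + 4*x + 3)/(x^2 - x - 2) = (x + 3)/(x - 2)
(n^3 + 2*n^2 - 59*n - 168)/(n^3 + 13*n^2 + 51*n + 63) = (n - 8)/(n + 3)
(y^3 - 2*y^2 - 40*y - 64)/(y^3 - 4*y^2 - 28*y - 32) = (y + 4)/(y + 2)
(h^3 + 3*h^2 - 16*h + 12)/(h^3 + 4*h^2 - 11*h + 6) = (h - 2)/(h - 1)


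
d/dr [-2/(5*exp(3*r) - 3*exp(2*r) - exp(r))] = 2*(15*exp(2*r) - 6*exp(r) - 1)*exp(-r)/(-5*exp(2*r) + 3*exp(r) + 1)^2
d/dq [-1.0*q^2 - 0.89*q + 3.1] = -2.0*q - 0.89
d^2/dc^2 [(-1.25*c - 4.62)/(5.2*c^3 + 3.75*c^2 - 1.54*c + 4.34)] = (-202.8*c^5 - 1645.3476*c^4 - 1496.61625*c^3 + 170.68926*c^2 + 907.73046*c + 111.758416)/(140.608*c^9 + 304.2*c^8 + 94.4502*c^7 + 224.615175*c^6 + 479.80821*c^5 + 1.24593000000002*c^4 + 139.802096*c^3 + 242.778732*c^2 - 87.020472*c + 81.746504)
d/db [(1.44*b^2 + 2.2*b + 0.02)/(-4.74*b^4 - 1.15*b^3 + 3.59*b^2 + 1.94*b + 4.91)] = (13.6512*b^5 + 32.94*b^4 + 5.4392*b^3 - 5.0354*b^2 + 13.9972*b + 10.7632)/(22.4676*b^8 + 10.902*b^7 - 32.7107*b^6 - 26.6482*b^5 - 38.1207*b^4 + 2.6362*b^3 + 39.0174*b^2 + 19.0508*b + 24.1081)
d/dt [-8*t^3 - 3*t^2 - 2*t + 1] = -24*t^2 - 6*t - 2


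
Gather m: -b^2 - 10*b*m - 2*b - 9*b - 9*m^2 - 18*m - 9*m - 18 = -b^2 - 11*b - 9*m^2 + m*(-10*b - 27) - 18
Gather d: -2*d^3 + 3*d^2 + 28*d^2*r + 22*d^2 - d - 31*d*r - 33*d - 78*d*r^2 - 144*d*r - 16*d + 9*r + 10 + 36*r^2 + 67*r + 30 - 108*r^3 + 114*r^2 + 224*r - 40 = -2*d^3 + d^2*(28*r + 25) + d*(-78*r^2 - 175*r - 50) - 108*r^3 + 150*r^2 + 300*r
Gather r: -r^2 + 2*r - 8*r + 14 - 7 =-r^2 - 6*r + 7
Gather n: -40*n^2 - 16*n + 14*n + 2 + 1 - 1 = -40*n^2 - 2*n + 2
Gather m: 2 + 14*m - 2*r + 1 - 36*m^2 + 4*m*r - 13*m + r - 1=-36*m^2 + m*(4*r + 1) - r + 2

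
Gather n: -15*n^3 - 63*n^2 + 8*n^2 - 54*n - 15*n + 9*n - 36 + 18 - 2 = -15*n^3 - 55*n^2 - 60*n - 20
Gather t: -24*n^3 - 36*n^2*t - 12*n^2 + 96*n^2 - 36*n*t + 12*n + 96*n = -24*n^3 + 84*n^2 + 108*n + t*(-36*n^2 - 36*n)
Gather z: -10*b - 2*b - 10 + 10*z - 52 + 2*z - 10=-12*b + 12*z - 72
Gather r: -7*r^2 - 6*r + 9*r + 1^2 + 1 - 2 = -7*r^2 + 3*r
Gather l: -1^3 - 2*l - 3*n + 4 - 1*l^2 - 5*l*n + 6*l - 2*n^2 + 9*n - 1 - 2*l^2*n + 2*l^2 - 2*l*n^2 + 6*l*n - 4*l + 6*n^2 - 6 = l^2*(1 - 2*n) + l*(-2*n^2 + n) + 4*n^2 + 6*n - 4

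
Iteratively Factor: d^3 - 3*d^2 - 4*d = (d + 1)*(d^2 - 4*d) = (d - 4)*(d + 1)*(d)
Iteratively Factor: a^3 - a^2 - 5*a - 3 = (a + 1)*(a^2 - 2*a - 3) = (a - 3)*(a + 1)*(a + 1)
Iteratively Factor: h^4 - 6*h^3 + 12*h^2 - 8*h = (h)*(h^3 - 6*h^2 + 12*h - 8) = h*(h - 2)*(h^2 - 4*h + 4) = h*(h - 2)^2*(h - 2)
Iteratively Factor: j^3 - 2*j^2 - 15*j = (j + 3)*(j^2 - 5*j) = (j - 5)*(j + 3)*(j)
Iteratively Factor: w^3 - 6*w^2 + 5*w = (w)*(w^2 - 6*w + 5) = w*(w - 5)*(w - 1)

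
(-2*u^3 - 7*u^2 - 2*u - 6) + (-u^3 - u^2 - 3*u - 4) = -3*u^3 - 8*u^2 - 5*u - 10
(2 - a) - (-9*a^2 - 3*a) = 9*a^2 + 2*a + 2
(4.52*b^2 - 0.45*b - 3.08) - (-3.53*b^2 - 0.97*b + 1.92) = 8.05*b^2 + 0.52*b - 5.0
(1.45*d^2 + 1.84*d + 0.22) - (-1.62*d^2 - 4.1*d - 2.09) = 3.07*d^2 + 5.94*d + 2.31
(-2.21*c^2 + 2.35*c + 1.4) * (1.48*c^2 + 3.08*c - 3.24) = -3.2708*c^4 - 3.3288*c^3 + 16.4704*c^2 - 3.302*c - 4.536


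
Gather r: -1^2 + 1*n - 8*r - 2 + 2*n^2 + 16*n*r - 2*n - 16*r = 2*n^2 - n + r*(16*n - 24) - 3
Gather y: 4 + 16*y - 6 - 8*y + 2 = 8*y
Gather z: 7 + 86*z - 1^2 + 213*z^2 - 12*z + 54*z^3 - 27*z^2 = 54*z^3 + 186*z^2 + 74*z + 6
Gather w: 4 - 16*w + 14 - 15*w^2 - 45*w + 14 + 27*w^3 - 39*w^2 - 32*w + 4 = 27*w^3 - 54*w^2 - 93*w + 36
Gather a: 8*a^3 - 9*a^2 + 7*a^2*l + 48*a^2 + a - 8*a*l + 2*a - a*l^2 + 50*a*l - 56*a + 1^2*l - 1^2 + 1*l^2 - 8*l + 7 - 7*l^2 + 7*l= 8*a^3 + a^2*(7*l + 39) + a*(-l^2 + 42*l - 53) - 6*l^2 + 6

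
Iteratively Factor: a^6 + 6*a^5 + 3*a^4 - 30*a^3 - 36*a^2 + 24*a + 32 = (a + 2)*(a^5 + 4*a^4 - 5*a^3 - 20*a^2 + 4*a + 16) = (a + 2)^2*(a^4 + 2*a^3 - 9*a^2 - 2*a + 8) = (a + 2)^2*(a + 4)*(a^3 - 2*a^2 - a + 2) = (a + 1)*(a + 2)^2*(a + 4)*(a^2 - 3*a + 2) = (a - 1)*(a + 1)*(a + 2)^2*(a + 4)*(a - 2)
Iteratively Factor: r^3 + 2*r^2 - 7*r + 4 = (r + 4)*(r^2 - 2*r + 1) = (r - 1)*(r + 4)*(r - 1)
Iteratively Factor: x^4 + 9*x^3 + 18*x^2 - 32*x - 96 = (x + 4)*(x^3 + 5*x^2 - 2*x - 24) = (x + 3)*(x + 4)*(x^2 + 2*x - 8) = (x + 3)*(x + 4)^2*(x - 2)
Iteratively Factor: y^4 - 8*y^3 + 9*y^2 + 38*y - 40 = (y - 4)*(y^3 - 4*y^2 - 7*y + 10) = (y - 4)*(y + 2)*(y^2 - 6*y + 5) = (y - 4)*(y - 1)*(y + 2)*(y - 5)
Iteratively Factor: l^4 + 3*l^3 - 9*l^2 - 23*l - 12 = (l - 3)*(l^3 + 6*l^2 + 9*l + 4) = (l - 3)*(l + 1)*(l^2 + 5*l + 4) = (l - 3)*(l + 1)^2*(l + 4)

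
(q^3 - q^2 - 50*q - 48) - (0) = q^3 - q^2 - 50*q - 48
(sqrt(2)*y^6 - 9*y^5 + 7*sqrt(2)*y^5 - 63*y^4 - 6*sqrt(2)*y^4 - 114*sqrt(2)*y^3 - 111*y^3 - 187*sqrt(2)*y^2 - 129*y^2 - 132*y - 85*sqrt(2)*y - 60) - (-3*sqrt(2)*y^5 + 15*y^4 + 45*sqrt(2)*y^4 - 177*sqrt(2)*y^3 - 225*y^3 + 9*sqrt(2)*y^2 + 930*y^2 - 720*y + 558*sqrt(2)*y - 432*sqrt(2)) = sqrt(2)*y^6 - 9*y^5 + 10*sqrt(2)*y^5 - 78*y^4 - 51*sqrt(2)*y^4 + 63*sqrt(2)*y^3 + 114*y^3 - 1059*y^2 - 196*sqrt(2)*y^2 - 643*sqrt(2)*y + 588*y - 60 + 432*sqrt(2)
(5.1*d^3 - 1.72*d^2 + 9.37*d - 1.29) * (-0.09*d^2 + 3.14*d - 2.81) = -0.459*d^5 + 16.1688*d^4 - 20.5751*d^3 + 34.3711*d^2 - 30.3803*d + 3.6249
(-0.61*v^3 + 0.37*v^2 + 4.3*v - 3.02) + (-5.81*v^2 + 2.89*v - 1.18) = -0.61*v^3 - 5.44*v^2 + 7.19*v - 4.2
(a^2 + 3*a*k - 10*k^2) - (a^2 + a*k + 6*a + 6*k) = 2*a*k - 6*a - 10*k^2 - 6*k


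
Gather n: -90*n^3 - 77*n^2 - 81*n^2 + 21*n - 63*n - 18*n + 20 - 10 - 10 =-90*n^3 - 158*n^2 - 60*n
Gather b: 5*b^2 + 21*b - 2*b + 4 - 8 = 5*b^2 + 19*b - 4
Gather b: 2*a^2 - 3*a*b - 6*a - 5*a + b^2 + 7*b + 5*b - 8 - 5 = 2*a^2 - 11*a + b^2 + b*(12 - 3*a) - 13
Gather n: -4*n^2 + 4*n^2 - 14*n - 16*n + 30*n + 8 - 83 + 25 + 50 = 0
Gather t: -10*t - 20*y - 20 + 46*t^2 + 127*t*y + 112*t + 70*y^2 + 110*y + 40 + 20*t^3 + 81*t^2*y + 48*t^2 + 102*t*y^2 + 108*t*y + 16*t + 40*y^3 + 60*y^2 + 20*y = 20*t^3 + t^2*(81*y + 94) + t*(102*y^2 + 235*y + 118) + 40*y^3 + 130*y^2 + 110*y + 20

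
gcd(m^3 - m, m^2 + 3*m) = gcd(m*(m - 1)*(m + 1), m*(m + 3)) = m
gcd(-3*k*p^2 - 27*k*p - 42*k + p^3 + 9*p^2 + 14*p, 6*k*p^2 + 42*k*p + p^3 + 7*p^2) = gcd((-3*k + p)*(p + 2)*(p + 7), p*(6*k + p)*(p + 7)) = p + 7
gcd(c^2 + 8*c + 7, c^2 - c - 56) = c + 7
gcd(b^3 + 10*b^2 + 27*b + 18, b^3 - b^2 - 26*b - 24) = b + 1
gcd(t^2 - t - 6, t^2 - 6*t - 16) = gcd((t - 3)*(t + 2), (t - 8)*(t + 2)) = t + 2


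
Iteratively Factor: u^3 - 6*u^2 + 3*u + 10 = (u - 2)*(u^2 - 4*u - 5) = (u - 2)*(u + 1)*(u - 5)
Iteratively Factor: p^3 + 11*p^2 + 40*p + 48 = (p + 3)*(p^2 + 8*p + 16) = (p + 3)*(p + 4)*(p + 4)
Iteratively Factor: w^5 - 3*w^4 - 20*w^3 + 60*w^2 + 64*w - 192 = (w - 3)*(w^4 - 20*w^2 + 64) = (w - 3)*(w + 4)*(w^3 - 4*w^2 - 4*w + 16) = (w - 3)*(w - 2)*(w + 4)*(w^2 - 2*w - 8) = (w - 4)*(w - 3)*(w - 2)*(w + 4)*(w + 2)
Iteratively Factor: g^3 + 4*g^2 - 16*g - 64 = (g + 4)*(g^2 - 16) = (g - 4)*(g + 4)*(g + 4)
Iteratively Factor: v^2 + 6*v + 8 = (v + 2)*(v + 4)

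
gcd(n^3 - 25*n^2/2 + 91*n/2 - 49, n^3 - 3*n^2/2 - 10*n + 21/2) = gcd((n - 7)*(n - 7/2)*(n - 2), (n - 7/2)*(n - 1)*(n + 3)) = n - 7/2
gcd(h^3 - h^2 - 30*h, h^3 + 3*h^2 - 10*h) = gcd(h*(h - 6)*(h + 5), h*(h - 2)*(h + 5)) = h^2 + 5*h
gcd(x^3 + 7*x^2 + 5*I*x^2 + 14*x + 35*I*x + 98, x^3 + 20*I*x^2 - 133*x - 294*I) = x + 7*I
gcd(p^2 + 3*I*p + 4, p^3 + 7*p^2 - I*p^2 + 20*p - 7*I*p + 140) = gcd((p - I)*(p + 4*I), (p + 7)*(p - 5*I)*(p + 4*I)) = p + 4*I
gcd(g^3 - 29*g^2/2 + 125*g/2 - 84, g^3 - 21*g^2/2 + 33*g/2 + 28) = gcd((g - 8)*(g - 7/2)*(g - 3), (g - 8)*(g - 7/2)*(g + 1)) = g^2 - 23*g/2 + 28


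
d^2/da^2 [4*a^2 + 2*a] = 8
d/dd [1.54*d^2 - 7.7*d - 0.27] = 3.08*d - 7.7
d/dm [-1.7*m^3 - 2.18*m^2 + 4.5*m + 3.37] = -5.1*m^2 - 4.36*m + 4.5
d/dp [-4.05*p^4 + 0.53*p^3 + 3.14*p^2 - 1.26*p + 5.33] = -16.2*p^3 + 1.59*p^2 + 6.28*p - 1.26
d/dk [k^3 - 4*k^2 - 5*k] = 3*k^2 - 8*k - 5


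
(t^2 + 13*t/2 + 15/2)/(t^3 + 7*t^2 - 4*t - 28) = (2*t^2 + 13*t + 15)/(2*(t^3 + 7*t^2 - 4*t - 28))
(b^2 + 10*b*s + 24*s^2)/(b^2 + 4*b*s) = (b + 6*s)/b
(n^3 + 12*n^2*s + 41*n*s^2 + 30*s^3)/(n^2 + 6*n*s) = n + 6*s + 5*s^2/n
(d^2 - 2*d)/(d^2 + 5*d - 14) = d/(d + 7)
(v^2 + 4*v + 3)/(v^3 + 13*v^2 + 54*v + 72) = (v + 1)/(v^2 + 10*v + 24)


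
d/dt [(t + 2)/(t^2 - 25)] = (t^2 - 2*t*(t + 2) - 25)/(t^2 - 25)^2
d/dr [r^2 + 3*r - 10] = 2*r + 3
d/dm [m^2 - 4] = 2*m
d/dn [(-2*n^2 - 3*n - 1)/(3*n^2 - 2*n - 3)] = (13*n^2 + 18*n + 7)/(9*n^4 - 12*n^3 - 14*n^2 + 12*n + 9)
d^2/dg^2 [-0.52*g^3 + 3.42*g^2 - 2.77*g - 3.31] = 6.84 - 3.12*g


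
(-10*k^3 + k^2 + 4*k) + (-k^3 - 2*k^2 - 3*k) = -11*k^3 - k^2 + k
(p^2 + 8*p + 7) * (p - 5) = p^3 + 3*p^2 - 33*p - 35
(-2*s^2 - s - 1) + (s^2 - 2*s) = -s^2 - 3*s - 1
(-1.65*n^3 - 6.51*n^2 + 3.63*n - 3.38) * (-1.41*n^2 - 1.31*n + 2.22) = 2.3265*n^5 + 11.3406*n^4 - 0.2532*n^3 - 14.4417*n^2 + 12.4864*n - 7.5036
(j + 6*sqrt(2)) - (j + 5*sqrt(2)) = sqrt(2)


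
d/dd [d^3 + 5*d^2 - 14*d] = 3*d^2 + 10*d - 14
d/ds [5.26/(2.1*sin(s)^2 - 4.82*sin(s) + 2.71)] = (25.3532 - 22.092*sin(s))*cos(s)/(2.1*sin(s)^2 - 4.82*sin(s) + 2.71)^2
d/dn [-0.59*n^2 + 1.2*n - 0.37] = 1.2 - 1.18*n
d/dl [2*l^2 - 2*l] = 4*l - 2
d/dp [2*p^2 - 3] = 4*p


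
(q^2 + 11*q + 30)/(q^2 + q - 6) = (q^2 + 11*q + 30)/(q^2 + q - 6)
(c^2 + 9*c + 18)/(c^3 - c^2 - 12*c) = (c + 6)/(c*(c - 4))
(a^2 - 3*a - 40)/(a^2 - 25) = (a - 8)/(a - 5)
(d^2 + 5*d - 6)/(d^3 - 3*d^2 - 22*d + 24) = (d + 6)/(d^2 - 2*d - 24)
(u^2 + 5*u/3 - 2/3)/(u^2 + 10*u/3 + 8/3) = (3*u - 1)/(3*u + 4)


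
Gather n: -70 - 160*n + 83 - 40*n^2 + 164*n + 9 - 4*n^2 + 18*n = -44*n^2 + 22*n + 22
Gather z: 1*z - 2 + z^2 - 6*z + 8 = z^2 - 5*z + 6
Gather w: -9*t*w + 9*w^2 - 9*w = 9*w^2 + w*(-9*t - 9)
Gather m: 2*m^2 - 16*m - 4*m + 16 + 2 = 2*m^2 - 20*m + 18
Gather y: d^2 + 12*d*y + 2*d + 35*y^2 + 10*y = d^2 + 2*d + 35*y^2 + y*(12*d + 10)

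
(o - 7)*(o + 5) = o^2 - 2*o - 35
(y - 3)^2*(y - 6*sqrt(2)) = y^3 - 6*sqrt(2)*y^2 - 6*y^2 + 9*y + 36*sqrt(2)*y - 54*sqrt(2)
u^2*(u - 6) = u^3 - 6*u^2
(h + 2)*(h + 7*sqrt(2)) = h^2 + 2*h + 7*sqrt(2)*h + 14*sqrt(2)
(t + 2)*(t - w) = t^2 - t*w + 2*t - 2*w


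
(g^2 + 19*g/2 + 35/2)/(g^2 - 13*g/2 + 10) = (2*g^2 + 19*g + 35)/(2*g^2 - 13*g + 20)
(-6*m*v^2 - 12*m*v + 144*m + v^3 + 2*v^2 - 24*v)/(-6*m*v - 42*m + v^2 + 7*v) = (v^2 + 2*v - 24)/(v + 7)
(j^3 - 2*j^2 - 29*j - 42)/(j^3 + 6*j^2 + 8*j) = (j^2 - 4*j - 21)/(j*(j + 4))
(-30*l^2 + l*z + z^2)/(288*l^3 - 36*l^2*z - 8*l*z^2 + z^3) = (-5*l + z)/(48*l^2 - 14*l*z + z^2)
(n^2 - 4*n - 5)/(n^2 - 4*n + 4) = (n^2 - 4*n - 5)/(n^2 - 4*n + 4)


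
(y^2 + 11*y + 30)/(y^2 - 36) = (y + 5)/(y - 6)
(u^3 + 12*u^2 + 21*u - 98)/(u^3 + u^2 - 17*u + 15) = (u^3 + 12*u^2 + 21*u - 98)/(u^3 + u^2 - 17*u + 15)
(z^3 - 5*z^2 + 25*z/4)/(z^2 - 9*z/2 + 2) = z*(4*z^2 - 20*z + 25)/(2*(2*z^2 - 9*z + 4))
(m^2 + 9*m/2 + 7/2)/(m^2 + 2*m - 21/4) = 2*(m + 1)/(2*m - 3)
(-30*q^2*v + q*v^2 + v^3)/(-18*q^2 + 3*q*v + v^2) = v*(5*q - v)/(3*q - v)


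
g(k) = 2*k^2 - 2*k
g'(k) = 4*k - 2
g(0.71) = -0.41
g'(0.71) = 0.84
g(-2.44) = 16.79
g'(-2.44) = -11.76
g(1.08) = 0.17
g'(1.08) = 2.32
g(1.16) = 0.37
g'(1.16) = 2.64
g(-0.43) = 1.23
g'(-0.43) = -3.72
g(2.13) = 4.81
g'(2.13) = 6.52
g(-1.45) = 7.10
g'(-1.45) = -7.80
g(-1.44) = 7.03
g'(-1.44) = -7.76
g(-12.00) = 312.00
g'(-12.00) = -50.00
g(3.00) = 12.00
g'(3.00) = 10.00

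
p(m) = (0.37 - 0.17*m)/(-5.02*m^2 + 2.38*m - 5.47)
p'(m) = (0.37 - 0.17*m)*(10.04*m - 2.38)/(-5.02*m^2 + 2.38*m - 5.47)^2 - 0.17/(-5.02*m^2 + 2.38*m - 5.47) = (-0.8534*m^2 + 3.7148*m + 0.0493000000000001)/(25.2004*m^4 - 23.8952*m^3 + 60.5832*m^2 - 26.0372*m + 29.9209)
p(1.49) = -0.01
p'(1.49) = 0.02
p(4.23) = 0.00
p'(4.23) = 0.00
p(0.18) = -0.07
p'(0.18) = 0.03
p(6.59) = 0.00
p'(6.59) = -0.00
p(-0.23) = -0.07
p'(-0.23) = -0.02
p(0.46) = -0.05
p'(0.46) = 0.05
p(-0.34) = -0.06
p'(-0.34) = -0.03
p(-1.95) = -0.02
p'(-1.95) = -0.01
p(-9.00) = -0.00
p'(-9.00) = -0.00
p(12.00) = 0.00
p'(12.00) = -0.00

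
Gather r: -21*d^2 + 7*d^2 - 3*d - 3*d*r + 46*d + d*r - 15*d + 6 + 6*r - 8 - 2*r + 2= -14*d^2 + 28*d + r*(4 - 2*d)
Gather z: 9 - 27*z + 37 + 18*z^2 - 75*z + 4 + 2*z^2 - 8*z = 20*z^2 - 110*z + 50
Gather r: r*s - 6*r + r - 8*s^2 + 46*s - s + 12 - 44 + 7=r*(s - 5) - 8*s^2 + 45*s - 25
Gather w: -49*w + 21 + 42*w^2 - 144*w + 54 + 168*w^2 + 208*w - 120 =210*w^2 + 15*w - 45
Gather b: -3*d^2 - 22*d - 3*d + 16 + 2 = -3*d^2 - 25*d + 18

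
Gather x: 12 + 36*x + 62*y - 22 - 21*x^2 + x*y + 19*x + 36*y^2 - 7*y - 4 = -21*x^2 + x*(y + 55) + 36*y^2 + 55*y - 14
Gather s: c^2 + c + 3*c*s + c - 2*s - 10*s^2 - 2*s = c^2 + 2*c - 10*s^2 + s*(3*c - 4)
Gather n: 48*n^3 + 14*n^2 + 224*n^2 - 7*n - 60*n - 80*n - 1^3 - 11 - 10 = 48*n^3 + 238*n^2 - 147*n - 22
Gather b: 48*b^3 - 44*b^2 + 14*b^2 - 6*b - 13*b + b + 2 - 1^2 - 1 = 48*b^3 - 30*b^2 - 18*b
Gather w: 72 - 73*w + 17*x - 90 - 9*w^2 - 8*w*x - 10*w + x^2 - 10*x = -9*w^2 + w*(-8*x - 83) + x^2 + 7*x - 18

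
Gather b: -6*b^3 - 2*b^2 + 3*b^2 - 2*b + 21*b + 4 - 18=-6*b^3 + b^2 + 19*b - 14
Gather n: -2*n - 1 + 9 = 8 - 2*n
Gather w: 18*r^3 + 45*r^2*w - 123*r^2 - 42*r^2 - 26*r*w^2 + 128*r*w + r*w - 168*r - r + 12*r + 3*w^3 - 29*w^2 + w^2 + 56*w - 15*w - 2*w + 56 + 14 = 18*r^3 - 165*r^2 - 157*r + 3*w^3 + w^2*(-26*r - 28) + w*(45*r^2 + 129*r + 39) + 70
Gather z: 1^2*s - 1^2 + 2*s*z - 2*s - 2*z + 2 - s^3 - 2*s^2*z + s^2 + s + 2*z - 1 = -s^3 + s^2 + z*(-2*s^2 + 2*s)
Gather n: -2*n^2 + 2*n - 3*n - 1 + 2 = -2*n^2 - n + 1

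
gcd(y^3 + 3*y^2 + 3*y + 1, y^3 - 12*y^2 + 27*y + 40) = y + 1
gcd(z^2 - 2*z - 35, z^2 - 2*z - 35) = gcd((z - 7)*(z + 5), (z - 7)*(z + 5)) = z^2 - 2*z - 35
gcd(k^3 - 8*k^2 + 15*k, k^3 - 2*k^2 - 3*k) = k^2 - 3*k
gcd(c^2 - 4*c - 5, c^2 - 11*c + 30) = c - 5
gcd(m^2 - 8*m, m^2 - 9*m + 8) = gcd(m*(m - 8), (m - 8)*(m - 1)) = m - 8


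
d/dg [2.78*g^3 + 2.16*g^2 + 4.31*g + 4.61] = 8.34*g^2 + 4.32*g + 4.31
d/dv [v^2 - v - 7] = 2*v - 1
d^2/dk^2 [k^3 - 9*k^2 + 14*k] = 6*k - 18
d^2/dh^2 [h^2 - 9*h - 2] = 2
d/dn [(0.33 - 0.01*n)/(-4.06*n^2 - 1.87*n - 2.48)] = (-0.0406*n^2 + 2.6796*n + 0.6419)/(16.4836*n^4 + 15.1844*n^3 + 23.6345*n^2 + 9.2752*n + 6.1504)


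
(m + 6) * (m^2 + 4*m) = m^3 + 10*m^2 + 24*m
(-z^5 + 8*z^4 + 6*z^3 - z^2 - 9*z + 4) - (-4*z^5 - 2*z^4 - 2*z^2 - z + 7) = 3*z^5 + 10*z^4 + 6*z^3 + z^2 - 8*z - 3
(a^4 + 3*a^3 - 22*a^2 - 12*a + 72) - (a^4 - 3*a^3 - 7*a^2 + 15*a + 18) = 6*a^3 - 15*a^2 - 27*a + 54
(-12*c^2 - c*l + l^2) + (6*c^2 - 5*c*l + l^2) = -6*c^2 - 6*c*l + 2*l^2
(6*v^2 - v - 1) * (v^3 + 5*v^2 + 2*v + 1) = 6*v^5 + 29*v^4 + 6*v^3 - v^2 - 3*v - 1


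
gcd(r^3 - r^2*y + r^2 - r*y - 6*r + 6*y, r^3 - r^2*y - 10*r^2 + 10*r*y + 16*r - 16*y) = -r^2 + r*y + 2*r - 2*y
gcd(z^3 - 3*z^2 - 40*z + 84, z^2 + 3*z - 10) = z - 2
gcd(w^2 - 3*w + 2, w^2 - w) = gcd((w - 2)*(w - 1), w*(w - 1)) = w - 1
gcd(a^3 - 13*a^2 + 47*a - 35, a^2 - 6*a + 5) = a^2 - 6*a + 5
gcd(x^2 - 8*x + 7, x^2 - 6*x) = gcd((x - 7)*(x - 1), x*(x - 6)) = 1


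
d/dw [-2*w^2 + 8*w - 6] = 8 - 4*w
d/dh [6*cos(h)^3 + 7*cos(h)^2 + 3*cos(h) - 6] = (18*sin(h)^2 - 14*cos(h) - 21)*sin(h)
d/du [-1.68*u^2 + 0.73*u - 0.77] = 0.73 - 3.36*u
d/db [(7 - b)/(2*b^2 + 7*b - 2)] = (-2*b^2 - 7*b + (b - 7)*(4*b + 7) + 2)/(2*b^2 + 7*b - 2)^2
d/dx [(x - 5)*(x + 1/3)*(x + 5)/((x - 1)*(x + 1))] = (x^4 + 22*x^2 + 16*x + 25)/(x^4 - 2*x^2 + 1)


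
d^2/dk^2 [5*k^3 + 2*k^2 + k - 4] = 30*k + 4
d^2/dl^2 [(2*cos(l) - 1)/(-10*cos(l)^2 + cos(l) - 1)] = (-1800*sin(l)^4*cos(l) + 380*sin(l)^4 - 119*sin(l)^2 + 813*cos(l)/2 - 555*cos(3*l)/2 + 100*cos(5*l) - 239)/(10*sin(l)^2 + cos(l) - 11)^3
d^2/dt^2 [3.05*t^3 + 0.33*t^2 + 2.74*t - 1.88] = 18.3*t + 0.66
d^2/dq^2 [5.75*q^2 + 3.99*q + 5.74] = 11.5000000000000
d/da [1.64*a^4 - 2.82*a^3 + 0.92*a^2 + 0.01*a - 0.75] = 6.56*a^3 - 8.46*a^2 + 1.84*a + 0.01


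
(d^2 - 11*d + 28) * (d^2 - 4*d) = d^4 - 15*d^3 + 72*d^2 - 112*d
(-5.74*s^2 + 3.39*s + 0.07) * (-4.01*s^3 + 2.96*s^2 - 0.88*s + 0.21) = 23.0174*s^5 - 30.5843*s^4 + 14.8049*s^3 - 3.9814*s^2 + 0.6503*s + 0.0147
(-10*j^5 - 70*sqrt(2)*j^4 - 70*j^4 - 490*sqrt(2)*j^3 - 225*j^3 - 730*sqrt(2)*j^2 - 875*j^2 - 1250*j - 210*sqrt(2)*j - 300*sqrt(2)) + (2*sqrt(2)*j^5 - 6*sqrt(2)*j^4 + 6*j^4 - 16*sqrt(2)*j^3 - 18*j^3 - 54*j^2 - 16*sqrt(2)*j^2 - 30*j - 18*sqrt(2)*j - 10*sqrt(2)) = -10*j^5 + 2*sqrt(2)*j^5 - 76*sqrt(2)*j^4 - 64*j^4 - 506*sqrt(2)*j^3 - 243*j^3 - 746*sqrt(2)*j^2 - 929*j^2 - 1280*j - 228*sqrt(2)*j - 310*sqrt(2)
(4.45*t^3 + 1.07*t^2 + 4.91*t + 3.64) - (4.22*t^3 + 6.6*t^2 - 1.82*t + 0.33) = 0.23*t^3 - 5.53*t^2 + 6.73*t + 3.31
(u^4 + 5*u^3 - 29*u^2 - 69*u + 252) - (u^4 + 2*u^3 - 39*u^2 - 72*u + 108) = 3*u^3 + 10*u^2 + 3*u + 144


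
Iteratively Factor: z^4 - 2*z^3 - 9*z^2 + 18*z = (z - 2)*(z^3 - 9*z) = z*(z - 2)*(z^2 - 9) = z*(z - 2)*(z + 3)*(z - 3)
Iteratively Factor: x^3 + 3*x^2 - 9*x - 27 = (x + 3)*(x^2 - 9) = (x - 3)*(x + 3)*(x + 3)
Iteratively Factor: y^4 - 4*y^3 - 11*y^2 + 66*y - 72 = (y - 2)*(y^3 - 2*y^2 - 15*y + 36) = (y - 3)*(y - 2)*(y^2 + y - 12) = (y - 3)^2*(y - 2)*(y + 4)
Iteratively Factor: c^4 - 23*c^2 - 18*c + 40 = (c + 4)*(c^3 - 4*c^2 - 7*c + 10) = (c - 5)*(c + 4)*(c^2 + c - 2) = (c - 5)*(c - 1)*(c + 4)*(c + 2)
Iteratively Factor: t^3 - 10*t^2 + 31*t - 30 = (t - 2)*(t^2 - 8*t + 15) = (t - 3)*(t - 2)*(t - 5)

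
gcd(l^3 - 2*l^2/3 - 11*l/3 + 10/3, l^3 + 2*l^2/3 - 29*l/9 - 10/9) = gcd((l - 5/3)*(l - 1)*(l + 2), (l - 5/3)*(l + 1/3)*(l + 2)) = l^2 + l/3 - 10/3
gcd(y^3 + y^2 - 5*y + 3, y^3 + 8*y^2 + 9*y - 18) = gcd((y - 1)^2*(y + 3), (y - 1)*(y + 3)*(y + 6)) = y^2 + 2*y - 3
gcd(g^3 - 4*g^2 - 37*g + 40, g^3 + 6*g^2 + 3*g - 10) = g^2 + 4*g - 5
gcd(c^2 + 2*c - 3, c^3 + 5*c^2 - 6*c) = c - 1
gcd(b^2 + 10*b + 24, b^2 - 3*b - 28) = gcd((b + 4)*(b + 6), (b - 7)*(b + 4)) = b + 4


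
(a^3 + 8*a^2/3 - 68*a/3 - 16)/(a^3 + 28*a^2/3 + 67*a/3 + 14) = (3*a^2 - 10*a - 8)/(3*a^2 + 10*a + 7)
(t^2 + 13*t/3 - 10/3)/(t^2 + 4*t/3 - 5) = (3*t^2 + 13*t - 10)/(3*t^2 + 4*t - 15)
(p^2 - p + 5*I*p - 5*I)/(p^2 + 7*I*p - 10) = (p - 1)/(p + 2*I)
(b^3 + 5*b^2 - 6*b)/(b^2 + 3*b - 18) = b*(b - 1)/(b - 3)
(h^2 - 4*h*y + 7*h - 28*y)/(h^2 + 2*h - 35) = (h - 4*y)/(h - 5)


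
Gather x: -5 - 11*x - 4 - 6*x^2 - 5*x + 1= -6*x^2 - 16*x - 8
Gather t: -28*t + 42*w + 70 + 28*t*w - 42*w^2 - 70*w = t*(28*w - 28) - 42*w^2 - 28*w + 70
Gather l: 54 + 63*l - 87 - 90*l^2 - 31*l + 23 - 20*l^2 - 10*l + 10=-110*l^2 + 22*l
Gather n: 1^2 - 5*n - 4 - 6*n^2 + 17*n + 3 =-6*n^2 + 12*n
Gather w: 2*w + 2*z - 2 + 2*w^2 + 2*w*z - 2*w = 2*w^2 + 2*w*z + 2*z - 2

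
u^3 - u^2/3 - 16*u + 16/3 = (u - 4)*(u - 1/3)*(u + 4)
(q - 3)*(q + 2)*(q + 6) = q^3 + 5*q^2 - 12*q - 36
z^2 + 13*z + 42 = (z + 6)*(z + 7)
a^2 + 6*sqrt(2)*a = a*(a + 6*sqrt(2))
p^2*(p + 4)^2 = p^4 + 8*p^3 + 16*p^2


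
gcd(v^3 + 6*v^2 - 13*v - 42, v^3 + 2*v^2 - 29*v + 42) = v^2 + 4*v - 21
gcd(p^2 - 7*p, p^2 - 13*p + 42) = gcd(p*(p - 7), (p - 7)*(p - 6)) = p - 7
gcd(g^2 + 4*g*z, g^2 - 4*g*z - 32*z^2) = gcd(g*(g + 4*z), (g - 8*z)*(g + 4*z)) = g + 4*z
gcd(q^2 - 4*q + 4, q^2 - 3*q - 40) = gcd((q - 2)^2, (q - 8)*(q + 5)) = 1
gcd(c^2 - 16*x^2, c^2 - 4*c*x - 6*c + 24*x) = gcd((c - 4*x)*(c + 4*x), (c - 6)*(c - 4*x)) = -c + 4*x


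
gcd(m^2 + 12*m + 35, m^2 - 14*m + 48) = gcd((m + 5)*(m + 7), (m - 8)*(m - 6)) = 1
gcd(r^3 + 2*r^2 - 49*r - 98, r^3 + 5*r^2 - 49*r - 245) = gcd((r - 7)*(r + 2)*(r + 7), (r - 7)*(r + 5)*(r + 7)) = r^2 - 49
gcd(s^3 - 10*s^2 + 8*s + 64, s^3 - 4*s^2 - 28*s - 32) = s^2 - 6*s - 16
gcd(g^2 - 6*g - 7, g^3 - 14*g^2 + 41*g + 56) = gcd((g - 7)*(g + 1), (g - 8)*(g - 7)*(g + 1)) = g^2 - 6*g - 7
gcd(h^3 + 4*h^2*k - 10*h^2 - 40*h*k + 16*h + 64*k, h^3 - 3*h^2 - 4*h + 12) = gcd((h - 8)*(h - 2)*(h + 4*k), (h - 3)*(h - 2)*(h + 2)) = h - 2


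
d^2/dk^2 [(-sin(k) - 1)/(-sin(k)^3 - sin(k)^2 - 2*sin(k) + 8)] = 2*(-2*sin(k)^7 - 6*sin(k)^6 + sin(k)^5 - 46*sin(k)^4 - 56*sin(k)^3 + 31*sin(k)^2 + 14*sin(k) + 28)/(sin(k)^3 + sin(k)^2 + 2*sin(k) - 8)^3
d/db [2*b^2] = 4*b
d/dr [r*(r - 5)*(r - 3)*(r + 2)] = 4*r^3 - 18*r^2 - 2*r + 30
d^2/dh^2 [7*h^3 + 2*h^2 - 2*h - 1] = 42*h + 4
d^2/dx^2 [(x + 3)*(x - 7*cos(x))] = (7*x + 21)*cos(x) + 14*sin(x) + 2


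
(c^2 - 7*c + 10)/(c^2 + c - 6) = (c - 5)/(c + 3)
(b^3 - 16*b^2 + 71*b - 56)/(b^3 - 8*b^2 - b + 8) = (b - 7)/(b + 1)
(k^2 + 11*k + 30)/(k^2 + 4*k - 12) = (k + 5)/(k - 2)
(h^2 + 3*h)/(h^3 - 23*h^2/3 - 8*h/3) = 3*(h + 3)/(3*h^2 - 23*h - 8)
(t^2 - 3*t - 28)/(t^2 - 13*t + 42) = (t + 4)/(t - 6)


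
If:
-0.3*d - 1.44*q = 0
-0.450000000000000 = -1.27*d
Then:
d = 0.35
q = -0.07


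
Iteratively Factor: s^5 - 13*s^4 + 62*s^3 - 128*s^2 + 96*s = (s - 2)*(s^4 - 11*s^3 + 40*s^2 - 48*s) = (s - 4)*(s - 2)*(s^3 - 7*s^2 + 12*s) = (s - 4)*(s - 3)*(s - 2)*(s^2 - 4*s) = (s - 4)^2*(s - 3)*(s - 2)*(s)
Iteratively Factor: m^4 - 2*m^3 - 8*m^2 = (m)*(m^3 - 2*m^2 - 8*m) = m*(m - 4)*(m^2 + 2*m) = m*(m - 4)*(m + 2)*(m)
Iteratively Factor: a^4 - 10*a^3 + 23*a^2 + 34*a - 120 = (a + 2)*(a^3 - 12*a^2 + 47*a - 60) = (a - 3)*(a + 2)*(a^2 - 9*a + 20) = (a - 4)*(a - 3)*(a + 2)*(a - 5)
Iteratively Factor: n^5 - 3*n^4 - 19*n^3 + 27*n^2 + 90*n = (n)*(n^4 - 3*n^3 - 19*n^2 + 27*n + 90) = n*(n + 2)*(n^3 - 5*n^2 - 9*n + 45) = n*(n + 2)*(n + 3)*(n^2 - 8*n + 15) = n*(n - 5)*(n + 2)*(n + 3)*(n - 3)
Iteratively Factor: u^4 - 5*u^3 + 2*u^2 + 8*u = (u + 1)*(u^3 - 6*u^2 + 8*u) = (u - 2)*(u + 1)*(u^2 - 4*u) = u*(u - 2)*(u + 1)*(u - 4)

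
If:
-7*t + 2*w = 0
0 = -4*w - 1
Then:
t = -1/14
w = -1/4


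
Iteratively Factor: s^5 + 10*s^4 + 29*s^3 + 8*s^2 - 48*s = (s + 3)*(s^4 + 7*s^3 + 8*s^2 - 16*s) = (s + 3)*(s + 4)*(s^3 + 3*s^2 - 4*s) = (s - 1)*(s + 3)*(s + 4)*(s^2 + 4*s) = (s - 1)*(s + 3)*(s + 4)^2*(s)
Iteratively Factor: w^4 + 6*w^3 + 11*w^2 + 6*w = (w + 1)*(w^3 + 5*w^2 + 6*w) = w*(w + 1)*(w^2 + 5*w + 6) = w*(w + 1)*(w + 3)*(w + 2)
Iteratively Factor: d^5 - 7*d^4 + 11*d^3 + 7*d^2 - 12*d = (d)*(d^4 - 7*d^3 + 11*d^2 + 7*d - 12) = d*(d - 4)*(d^3 - 3*d^2 - d + 3) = d*(d - 4)*(d - 3)*(d^2 - 1) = d*(d - 4)*(d - 3)*(d + 1)*(d - 1)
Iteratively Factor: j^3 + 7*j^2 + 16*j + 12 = (j + 3)*(j^2 + 4*j + 4) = (j + 2)*(j + 3)*(j + 2)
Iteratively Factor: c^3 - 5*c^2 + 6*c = (c - 2)*(c^2 - 3*c) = c*(c - 2)*(c - 3)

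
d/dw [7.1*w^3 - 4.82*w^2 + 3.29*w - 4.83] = 21.3*w^2 - 9.64*w + 3.29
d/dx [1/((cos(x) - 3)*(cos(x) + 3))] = sin(2*x)/((cos(x) - 3)^2*(cos(x) + 3)^2)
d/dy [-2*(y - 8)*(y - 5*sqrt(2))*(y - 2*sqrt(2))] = -6*y^2 + 32*y + 28*sqrt(2)*y - 112*sqrt(2) - 40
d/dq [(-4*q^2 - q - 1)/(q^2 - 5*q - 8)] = 3*(7*q^2 + 22*q + 1)/(q^4 - 10*q^3 + 9*q^2 + 80*q + 64)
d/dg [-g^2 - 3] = -2*g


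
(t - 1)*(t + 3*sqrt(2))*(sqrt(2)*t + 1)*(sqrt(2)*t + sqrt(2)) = 2*t^4 + 7*sqrt(2)*t^3 + 4*t^2 - 7*sqrt(2)*t - 6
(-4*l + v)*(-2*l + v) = 8*l^2 - 6*l*v + v^2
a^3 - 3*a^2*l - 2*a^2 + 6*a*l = a*(a - 2)*(a - 3*l)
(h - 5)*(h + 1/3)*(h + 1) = h^3 - 11*h^2/3 - 19*h/3 - 5/3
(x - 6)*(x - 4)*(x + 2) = x^3 - 8*x^2 + 4*x + 48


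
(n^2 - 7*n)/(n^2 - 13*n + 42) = n/(n - 6)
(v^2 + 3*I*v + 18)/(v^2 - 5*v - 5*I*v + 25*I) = (v^2 + 3*I*v + 18)/(v^2 - 5*v - 5*I*v + 25*I)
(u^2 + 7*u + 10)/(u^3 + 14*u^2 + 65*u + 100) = (u + 2)/(u^2 + 9*u + 20)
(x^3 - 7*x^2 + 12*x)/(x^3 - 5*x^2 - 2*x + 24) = x/(x + 2)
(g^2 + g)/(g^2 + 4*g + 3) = g/(g + 3)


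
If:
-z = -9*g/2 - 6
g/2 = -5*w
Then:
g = 2*z/9 - 4/3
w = 2/15 - z/45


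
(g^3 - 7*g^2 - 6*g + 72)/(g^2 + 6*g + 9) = (g^2 - 10*g + 24)/(g + 3)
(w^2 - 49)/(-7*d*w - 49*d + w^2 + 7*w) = (w - 7)/(-7*d + w)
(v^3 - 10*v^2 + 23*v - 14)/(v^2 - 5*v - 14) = (v^2 - 3*v + 2)/(v + 2)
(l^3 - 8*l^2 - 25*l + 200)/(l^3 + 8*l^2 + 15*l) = (l^2 - 13*l + 40)/(l*(l + 3))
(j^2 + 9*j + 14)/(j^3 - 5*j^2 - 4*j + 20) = (j + 7)/(j^2 - 7*j + 10)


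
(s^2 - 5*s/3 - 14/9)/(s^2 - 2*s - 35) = (-9*s^2 + 15*s + 14)/(9*(-s^2 + 2*s + 35))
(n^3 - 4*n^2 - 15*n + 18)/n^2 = n - 4 - 15/n + 18/n^2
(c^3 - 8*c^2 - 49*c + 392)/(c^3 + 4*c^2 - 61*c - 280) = (c - 7)/(c + 5)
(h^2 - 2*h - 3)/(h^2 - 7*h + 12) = (h + 1)/(h - 4)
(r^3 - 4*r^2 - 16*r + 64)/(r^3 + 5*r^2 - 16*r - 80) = (r - 4)/(r + 5)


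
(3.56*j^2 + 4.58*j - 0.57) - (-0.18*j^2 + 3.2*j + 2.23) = 3.74*j^2 + 1.38*j - 2.8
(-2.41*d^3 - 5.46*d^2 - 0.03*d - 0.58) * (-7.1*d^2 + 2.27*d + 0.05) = 17.111*d^5 + 33.2953*d^4 - 12.3017*d^3 + 3.7769*d^2 - 1.3181*d - 0.029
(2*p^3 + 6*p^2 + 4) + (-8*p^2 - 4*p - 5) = 2*p^3 - 2*p^2 - 4*p - 1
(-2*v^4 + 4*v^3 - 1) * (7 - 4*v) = 8*v^5 - 30*v^4 + 28*v^3 + 4*v - 7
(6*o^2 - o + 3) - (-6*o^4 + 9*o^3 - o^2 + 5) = 6*o^4 - 9*o^3 + 7*o^2 - o - 2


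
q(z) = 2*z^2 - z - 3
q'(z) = 4*z - 1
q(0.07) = -3.06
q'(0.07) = -0.72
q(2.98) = 11.78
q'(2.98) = 10.92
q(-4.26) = 37.56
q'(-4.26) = -18.04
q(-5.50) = 63.00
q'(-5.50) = -23.00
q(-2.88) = 16.47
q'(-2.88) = -12.52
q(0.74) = -2.64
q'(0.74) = 1.96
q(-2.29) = 9.78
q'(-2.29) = -10.16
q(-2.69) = 14.16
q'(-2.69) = -11.76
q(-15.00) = 462.00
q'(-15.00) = -61.00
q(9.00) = 150.00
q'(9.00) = 35.00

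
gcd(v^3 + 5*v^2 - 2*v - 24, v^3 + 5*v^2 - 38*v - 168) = v + 4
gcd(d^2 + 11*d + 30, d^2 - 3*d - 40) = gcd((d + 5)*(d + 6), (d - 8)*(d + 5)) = d + 5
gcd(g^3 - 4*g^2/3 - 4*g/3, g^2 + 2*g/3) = g^2 + 2*g/3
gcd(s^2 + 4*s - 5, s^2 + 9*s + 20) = s + 5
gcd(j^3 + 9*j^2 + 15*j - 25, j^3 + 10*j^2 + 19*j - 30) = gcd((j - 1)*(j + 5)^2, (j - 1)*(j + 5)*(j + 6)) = j^2 + 4*j - 5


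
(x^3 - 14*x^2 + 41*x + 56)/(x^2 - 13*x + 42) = (x^2 - 7*x - 8)/(x - 6)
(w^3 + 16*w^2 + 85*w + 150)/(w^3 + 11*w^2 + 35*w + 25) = (w + 6)/(w + 1)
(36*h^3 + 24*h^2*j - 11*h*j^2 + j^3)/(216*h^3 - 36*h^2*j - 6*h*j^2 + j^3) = (h + j)/(6*h + j)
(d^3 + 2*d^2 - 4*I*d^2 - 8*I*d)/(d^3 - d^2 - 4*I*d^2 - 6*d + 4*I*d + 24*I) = d/(d - 3)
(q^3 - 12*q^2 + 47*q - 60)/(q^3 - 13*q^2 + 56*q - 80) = (q - 3)/(q - 4)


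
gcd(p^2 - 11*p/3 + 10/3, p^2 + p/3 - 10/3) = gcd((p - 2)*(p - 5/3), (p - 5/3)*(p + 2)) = p - 5/3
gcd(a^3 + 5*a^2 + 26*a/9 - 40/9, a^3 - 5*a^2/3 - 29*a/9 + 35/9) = a + 5/3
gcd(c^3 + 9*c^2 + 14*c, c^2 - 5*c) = c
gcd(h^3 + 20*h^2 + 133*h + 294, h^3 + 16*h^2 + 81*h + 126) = h^2 + 13*h + 42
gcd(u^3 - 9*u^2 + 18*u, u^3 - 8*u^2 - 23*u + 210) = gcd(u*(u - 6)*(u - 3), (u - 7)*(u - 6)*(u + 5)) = u - 6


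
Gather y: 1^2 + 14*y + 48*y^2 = 48*y^2 + 14*y + 1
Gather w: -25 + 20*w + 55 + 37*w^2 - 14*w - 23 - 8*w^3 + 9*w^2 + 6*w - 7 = -8*w^3 + 46*w^2 + 12*w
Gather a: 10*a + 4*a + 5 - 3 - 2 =14*a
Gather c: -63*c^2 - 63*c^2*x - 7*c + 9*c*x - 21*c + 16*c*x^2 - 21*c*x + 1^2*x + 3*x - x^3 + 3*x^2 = c^2*(-63*x - 63) + c*(16*x^2 - 12*x - 28) - x^3 + 3*x^2 + 4*x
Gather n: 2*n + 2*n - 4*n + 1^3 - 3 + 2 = 0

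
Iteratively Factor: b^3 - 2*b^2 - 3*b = (b - 3)*(b^2 + b) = (b - 3)*(b + 1)*(b)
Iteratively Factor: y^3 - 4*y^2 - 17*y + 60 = (y - 3)*(y^2 - y - 20) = (y - 3)*(y + 4)*(y - 5)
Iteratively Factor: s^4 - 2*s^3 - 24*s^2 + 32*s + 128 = (s - 4)*(s^3 + 2*s^2 - 16*s - 32) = (s - 4)^2*(s^2 + 6*s + 8) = (s - 4)^2*(s + 4)*(s + 2)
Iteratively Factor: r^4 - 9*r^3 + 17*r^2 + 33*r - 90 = (r + 2)*(r^3 - 11*r^2 + 39*r - 45) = (r - 3)*(r + 2)*(r^2 - 8*r + 15) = (r - 3)^2*(r + 2)*(r - 5)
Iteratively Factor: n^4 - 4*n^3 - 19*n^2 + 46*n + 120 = (n - 4)*(n^3 - 19*n - 30) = (n - 5)*(n - 4)*(n^2 + 5*n + 6) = (n - 5)*(n - 4)*(n + 3)*(n + 2)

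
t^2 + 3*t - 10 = (t - 2)*(t + 5)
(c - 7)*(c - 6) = c^2 - 13*c + 42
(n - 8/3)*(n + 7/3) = n^2 - n/3 - 56/9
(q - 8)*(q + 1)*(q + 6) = q^3 - q^2 - 50*q - 48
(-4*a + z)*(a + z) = -4*a^2 - 3*a*z + z^2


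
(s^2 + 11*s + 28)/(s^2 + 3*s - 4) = (s + 7)/(s - 1)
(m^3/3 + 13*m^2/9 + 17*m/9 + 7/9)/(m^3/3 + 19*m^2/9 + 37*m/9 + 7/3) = (m + 1)/(m + 3)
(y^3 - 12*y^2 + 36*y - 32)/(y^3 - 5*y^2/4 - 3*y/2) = 4*(y^2 - 10*y + 16)/(y*(4*y + 3))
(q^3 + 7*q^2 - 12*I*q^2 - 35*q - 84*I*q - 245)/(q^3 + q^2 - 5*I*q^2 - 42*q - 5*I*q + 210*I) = (q - 7*I)/(q - 6)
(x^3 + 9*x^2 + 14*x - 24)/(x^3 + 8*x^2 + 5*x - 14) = (x^2 + 10*x + 24)/(x^2 + 9*x + 14)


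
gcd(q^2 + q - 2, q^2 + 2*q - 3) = q - 1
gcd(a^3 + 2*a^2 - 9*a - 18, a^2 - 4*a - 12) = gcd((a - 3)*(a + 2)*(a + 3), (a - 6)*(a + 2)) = a + 2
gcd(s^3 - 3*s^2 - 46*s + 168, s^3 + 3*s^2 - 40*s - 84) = s^2 + s - 42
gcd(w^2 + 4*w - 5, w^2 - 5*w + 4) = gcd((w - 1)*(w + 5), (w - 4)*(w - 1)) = w - 1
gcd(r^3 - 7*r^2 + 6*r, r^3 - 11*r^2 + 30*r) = r^2 - 6*r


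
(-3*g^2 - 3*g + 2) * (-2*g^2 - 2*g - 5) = 6*g^4 + 12*g^3 + 17*g^2 + 11*g - 10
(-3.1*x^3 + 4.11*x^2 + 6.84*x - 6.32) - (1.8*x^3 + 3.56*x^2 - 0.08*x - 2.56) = -4.9*x^3 + 0.55*x^2 + 6.92*x - 3.76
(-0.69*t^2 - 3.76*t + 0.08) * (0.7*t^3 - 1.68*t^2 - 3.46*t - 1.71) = -0.483*t^5 - 1.4728*t^4 + 8.7602*t^3 + 14.0551*t^2 + 6.1528*t - 0.1368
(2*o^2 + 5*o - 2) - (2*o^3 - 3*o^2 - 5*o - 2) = -2*o^3 + 5*o^2 + 10*o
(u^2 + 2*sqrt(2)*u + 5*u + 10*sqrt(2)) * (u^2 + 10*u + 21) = u^4 + 2*sqrt(2)*u^3 + 15*u^3 + 30*sqrt(2)*u^2 + 71*u^2 + 105*u + 142*sqrt(2)*u + 210*sqrt(2)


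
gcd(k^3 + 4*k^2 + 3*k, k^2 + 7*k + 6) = k + 1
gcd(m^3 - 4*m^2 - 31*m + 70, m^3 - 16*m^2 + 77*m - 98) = m^2 - 9*m + 14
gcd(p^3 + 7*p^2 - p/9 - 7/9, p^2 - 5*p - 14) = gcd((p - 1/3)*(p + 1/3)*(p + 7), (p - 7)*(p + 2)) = 1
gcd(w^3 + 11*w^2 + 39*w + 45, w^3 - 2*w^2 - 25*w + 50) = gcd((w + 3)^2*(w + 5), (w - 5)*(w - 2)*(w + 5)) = w + 5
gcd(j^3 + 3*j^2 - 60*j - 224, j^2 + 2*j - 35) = j + 7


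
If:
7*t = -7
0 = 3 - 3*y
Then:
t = -1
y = 1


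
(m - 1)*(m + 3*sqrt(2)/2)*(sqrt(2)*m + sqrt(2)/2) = sqrt(2)*m^3 - sqrt(2)*m^2/2 + 3*m^2 - 3*m/2 - sqrt(2)*m/2 - 3/2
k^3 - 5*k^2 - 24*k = k*(k - 8)*(k + 3)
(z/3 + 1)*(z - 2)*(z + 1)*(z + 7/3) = z^4/3 + 13*z^3/9 - z^2/9 - 53*z/9 - 14/3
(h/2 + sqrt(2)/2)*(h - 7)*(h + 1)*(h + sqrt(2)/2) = h^4/2 - 3*h^3 + 3*sqrt(2)*h^3/4 - 9*sqrt(2)*h^2/2 - 3*h^2 - 21*sqrt(2)*h/4 - 3*h - 7/2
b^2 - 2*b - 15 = (b - 5)*(b + 3)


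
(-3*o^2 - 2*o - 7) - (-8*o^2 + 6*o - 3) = 5*o^2 - 8*o - 4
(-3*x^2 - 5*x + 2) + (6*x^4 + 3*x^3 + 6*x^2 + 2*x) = 6*x^4 + 3*x^3 + 3*x^2 - 3*x + 2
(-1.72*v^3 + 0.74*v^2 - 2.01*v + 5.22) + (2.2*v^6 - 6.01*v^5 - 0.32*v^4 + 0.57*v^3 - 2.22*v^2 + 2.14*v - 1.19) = 2.2*v^6 - 6.01*v^5 - 0.32*v^4 - 1.15*v^3 - 1.48*v^2 + 0.13*v + 4.03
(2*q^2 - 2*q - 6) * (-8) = -16*q^2 + 16*q + 48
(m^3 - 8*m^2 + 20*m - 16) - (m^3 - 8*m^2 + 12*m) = 8*m - 16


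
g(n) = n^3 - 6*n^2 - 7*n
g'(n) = 3*n^2 - 12*n - 7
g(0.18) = -1.45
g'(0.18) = -9.06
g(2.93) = -46.87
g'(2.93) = -16.41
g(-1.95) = -16.58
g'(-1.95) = 27.81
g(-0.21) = 1.20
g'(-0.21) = -4.35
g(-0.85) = 1.00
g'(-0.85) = 5.37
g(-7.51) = -709.40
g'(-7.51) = 252.32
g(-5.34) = -285.99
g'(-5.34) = 142.63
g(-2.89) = -54.02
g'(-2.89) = 52.74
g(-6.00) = -390.00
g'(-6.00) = 173.00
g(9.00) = 180.00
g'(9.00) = 128.00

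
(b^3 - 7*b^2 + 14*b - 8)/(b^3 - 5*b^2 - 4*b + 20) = (b^2 - 5*b + 4)/(b^2 - 3*b - 10)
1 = 1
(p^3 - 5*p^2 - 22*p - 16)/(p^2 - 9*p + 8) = (p^2 + 3*p + 2)/(p - 1)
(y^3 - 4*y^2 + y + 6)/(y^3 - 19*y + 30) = (y + 1)/(y + 5)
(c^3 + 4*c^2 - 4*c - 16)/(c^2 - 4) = c + 4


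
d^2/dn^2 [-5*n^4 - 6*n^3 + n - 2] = 12*n*(-5*n - 3)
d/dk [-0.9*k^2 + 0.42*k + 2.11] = 0.42 - 1.8*k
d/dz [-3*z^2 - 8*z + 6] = -6*z - 8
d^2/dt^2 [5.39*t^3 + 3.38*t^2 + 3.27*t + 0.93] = 32.34*t + 6.76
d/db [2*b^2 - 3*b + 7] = 4*b - 3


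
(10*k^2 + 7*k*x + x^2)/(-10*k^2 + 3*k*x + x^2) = (2*k + x)/(-2*k + x)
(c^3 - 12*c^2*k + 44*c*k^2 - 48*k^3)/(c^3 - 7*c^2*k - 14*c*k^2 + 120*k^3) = (c^2 - 6*c*k + 8*k^2)/(c^2 - c*k - 20*k^2)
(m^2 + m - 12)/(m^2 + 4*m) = (m - 3)/m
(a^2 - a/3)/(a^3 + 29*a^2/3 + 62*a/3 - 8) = a/(a^2 + 10*a + 24)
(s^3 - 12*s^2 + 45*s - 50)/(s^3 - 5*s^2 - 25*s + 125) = (s - 2)/(s + 5)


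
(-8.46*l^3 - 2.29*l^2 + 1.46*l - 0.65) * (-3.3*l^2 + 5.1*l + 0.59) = 27.918*l^5 - 35.589*l^4 - 21.4884*l^3 + 8.2399*l^2 - 2.4536*l - 0.3835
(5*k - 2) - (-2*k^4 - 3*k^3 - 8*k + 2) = 2*k^4 + 3*k^3 + 13*k - 4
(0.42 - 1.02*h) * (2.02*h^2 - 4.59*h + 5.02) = -2.0604*h^3 + 5.5302*h^2 - 7.0482*h + 2.1084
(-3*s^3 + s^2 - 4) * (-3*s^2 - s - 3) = 9*s^5 + 8*s^3 + 9*s^2 + 4*s + 12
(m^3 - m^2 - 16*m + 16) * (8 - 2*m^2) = -2*m^5 + 2*m^4 + 40*m^3 - 40*m^2 - 128*m + 128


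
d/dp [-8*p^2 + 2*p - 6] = 2 - 16*p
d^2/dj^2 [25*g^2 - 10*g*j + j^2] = 2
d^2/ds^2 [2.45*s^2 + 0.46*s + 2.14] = 4.90000000000000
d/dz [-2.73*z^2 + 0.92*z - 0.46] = 0.92 - 5.46*z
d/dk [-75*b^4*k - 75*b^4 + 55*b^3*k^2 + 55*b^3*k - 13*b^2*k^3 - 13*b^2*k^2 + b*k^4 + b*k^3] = b*(-75*b^3 + 110*b^2*k + 55*b^2 - 39*b*k^2 - 26*b*k + 4*k^3 + 3*k^2)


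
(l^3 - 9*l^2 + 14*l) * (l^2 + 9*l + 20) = l^5 - 47*l^3 - 54*l^2 + 280*l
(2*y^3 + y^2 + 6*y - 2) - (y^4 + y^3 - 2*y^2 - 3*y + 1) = -y^4 + y^3 + 3*y^2 + 9*y - 3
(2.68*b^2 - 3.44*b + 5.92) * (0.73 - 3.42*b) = -9.1656*b^3 + 13.7212*b^2 - 22.7576*b + 4.3216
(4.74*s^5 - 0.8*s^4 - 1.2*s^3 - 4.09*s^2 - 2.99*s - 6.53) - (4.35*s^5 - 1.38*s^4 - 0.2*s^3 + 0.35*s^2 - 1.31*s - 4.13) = 0.390000000000001*s^5 + 0.58*s^4 - 1.0*s^3 - 4.44*s^2 - 1.68*s - 2.4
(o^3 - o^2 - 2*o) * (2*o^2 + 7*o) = 2*o^5 + 5*o^4 - 11*o^3 - 14*o^2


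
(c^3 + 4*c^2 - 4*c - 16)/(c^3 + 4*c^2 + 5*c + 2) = (c^2 + 2*c - 8)/(c^2 + 2*c + 1)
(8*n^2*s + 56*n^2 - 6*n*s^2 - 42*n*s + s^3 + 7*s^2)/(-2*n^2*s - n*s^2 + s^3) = (-4*n*s - 28*n + s^2 + 7*s)/(s*(n + s))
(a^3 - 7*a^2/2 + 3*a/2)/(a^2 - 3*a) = a - 1/2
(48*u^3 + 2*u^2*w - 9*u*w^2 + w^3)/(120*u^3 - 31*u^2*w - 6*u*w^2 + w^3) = (2*u + w)/(5*u + w)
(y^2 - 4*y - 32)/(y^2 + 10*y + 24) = (y - 8)/(y + 6)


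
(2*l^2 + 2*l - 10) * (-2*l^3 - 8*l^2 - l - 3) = -4*l^5 - 20*l^4 + 2*l^3 + 72*l^2 + 4*l + 30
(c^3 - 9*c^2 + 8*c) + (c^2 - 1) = c^3 - 8*c^2 + 8*c - 1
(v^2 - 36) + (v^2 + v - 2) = 2*v^2 + v - 38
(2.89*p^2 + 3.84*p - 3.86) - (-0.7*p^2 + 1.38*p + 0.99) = 3.59*p^2 + 2.46*p - 4.85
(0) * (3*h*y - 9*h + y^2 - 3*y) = 0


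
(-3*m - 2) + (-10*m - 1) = -13*m - 3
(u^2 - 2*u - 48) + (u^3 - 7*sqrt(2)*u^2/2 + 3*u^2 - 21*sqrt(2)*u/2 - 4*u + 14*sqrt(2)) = u^3 - 7*sqrt(2)*u^2/2 + 4*u^2 - 21*sqrt(2)*u/2 - 6*u - 48 + 14*sqrt(2)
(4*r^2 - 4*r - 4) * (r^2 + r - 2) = 4*r^4 - 16*r^2 + 4*r + 8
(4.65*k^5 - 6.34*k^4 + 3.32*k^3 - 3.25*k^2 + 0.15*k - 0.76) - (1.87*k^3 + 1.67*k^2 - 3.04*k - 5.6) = 4.65*k^5 - 6.34*k^4 + 1.45*k^3 - 4.92*k^2 + 3.19*k + 4.84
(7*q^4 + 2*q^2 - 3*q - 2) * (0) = 0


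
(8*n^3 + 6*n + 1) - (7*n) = 8*n^3 - n + 1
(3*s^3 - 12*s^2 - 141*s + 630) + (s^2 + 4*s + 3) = 3*s^3 - 11*s^2 - 137*s + 633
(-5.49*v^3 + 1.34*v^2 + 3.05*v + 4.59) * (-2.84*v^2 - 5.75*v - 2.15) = 15.5916*v^5 + 27.7619*v^4 - 4.5635*v^3 - 33.4541*v^2 - 32.95*v - 9.8685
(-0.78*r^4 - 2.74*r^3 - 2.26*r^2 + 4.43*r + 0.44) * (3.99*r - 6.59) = -3.1122*r^5 - 5.7924*r^4 + 9.0392*r^3 + 32.5691*r^2 - 27.4381*r - 2.8996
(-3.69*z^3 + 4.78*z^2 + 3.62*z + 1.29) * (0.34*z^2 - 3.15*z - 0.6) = -1.2546*z^5 + 13.2487*z^4 - 11.6122*z^3 - 13.8324*z^2 - 6.2355*z - 0.774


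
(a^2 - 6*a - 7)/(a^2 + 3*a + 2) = (a - 7)/(a + 2)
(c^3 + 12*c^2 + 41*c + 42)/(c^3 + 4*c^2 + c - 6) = (c + 7)/(c - 1)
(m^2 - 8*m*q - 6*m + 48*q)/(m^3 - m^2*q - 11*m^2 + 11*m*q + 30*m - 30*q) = (-m + 8*q)/(-m^2 + m*q + 5*m - 5*q)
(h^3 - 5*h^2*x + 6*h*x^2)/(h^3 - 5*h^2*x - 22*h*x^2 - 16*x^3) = h*(-h^2 + 5*h*x - 6*x^2)/(-h^3 + 5*h^2*x + 22*h*x^2 + 16*x^3)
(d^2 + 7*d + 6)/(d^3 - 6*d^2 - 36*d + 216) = (d + 1)/(d^2 - 12*d + 36)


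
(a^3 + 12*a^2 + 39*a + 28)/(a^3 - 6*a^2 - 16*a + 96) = (a^2 + 8*a + 7)/(a^2 - 10*a + 24)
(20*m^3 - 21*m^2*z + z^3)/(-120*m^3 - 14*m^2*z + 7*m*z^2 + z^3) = (-m + z)/(6*m + z)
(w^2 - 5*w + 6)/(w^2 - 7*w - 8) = (-w^2 + 5*w - 6)/(-w^2 + 7*w + 8)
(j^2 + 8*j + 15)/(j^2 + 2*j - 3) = (j + 5)/(j - 1)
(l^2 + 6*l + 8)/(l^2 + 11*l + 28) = (l + 2)/(l + 7)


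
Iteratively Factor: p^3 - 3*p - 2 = (p + 1)*(p^2 - p - 2) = (p - 2)*(p + 1)*(p + 1)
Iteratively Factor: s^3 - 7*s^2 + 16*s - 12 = (s - 2)*(s^2 - 5*s + 6) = (s - 2)^2*(s - 3)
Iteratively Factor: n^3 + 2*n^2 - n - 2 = (n + 2)*(n^2 - 1) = (n - 1)*(n + 2)*(n + 1)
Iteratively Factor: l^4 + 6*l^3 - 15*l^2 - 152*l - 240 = (l + 4)*(l^3 + 2*l^2 - 23*l - 60) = (l + 3)*(l + 4)*(l^2 - l - 20) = (l + 3)*(l + 4)^2*(l - 5)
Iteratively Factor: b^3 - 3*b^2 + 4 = (b + 1)*(b^2 - 4*b + 4) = (b - 2)*(b + 1)*(b - 2)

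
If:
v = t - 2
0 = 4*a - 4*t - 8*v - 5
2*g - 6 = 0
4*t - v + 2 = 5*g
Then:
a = 33/4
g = 3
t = 11/3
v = 5/3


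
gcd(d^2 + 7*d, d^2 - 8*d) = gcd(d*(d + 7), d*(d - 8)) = d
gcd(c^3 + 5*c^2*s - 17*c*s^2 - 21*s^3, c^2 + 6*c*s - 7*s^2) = c + 7*s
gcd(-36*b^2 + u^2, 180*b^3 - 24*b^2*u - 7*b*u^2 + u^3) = -6*b + u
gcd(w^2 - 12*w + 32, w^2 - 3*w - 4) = w - 4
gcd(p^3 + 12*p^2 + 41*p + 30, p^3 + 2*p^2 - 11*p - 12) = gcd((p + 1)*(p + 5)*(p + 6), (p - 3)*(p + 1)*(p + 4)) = p + 1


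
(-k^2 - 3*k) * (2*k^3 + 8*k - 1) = -2*k^5 - 6*k^4 - 8*k^3 - 23*k^2 + 3*k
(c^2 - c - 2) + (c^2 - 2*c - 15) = 2*c^2 - 3*c - 17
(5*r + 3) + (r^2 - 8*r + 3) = r^2 - 3*r + 6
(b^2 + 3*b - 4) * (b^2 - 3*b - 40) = b^4 - 53*b^2 - 108*b + 160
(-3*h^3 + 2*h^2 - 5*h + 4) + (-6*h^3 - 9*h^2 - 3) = -9*h^3 - 7*h^2 - 5*h + 1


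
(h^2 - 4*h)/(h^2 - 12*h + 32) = h/(h - 8)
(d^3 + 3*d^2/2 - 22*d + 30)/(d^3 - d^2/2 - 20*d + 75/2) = (d^2 + 4*d - 12)/(d^2 + 2*d - 15)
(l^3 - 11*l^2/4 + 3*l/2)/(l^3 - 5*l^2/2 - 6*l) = (-4*l^2 + 11*l - 6)/(2*(-2*l^2 + 5*l + 12))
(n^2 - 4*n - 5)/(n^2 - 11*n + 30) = (n + 1)/(n - 6)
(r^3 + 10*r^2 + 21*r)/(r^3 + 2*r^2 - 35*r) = (r + 3)/(r - 5)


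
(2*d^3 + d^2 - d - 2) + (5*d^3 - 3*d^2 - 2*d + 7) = 7*d^3 - 2*d^2 - 3*d + 5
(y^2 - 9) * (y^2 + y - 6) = y^4 + y^3 - 15*y^2 - 9*y + 54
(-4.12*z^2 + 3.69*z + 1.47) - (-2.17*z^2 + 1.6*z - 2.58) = -1.95*z^2 + 2.09*z + 4.05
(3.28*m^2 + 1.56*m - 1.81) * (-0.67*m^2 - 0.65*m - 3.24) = -2.1976*m^4 - 3.1772*m^3 - 10.4285*m^2 - 3.8779*m + 5.8644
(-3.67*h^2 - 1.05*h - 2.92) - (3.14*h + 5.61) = -3.67*h^2 - 4.19*h - 8.53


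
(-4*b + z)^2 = 16*b^2 - 8*b*z + z^2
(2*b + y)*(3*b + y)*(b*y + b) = 6*b^3*y + 6*b^3 + 5*b^2*y^2 + 5*b^2*y + b*y^3 + b*y^2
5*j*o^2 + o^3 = o^2*(5*j + o)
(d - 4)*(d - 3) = d^2 - 7*d + 12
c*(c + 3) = c^2 + 3*c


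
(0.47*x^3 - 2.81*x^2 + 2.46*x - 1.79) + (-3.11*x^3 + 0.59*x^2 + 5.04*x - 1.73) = -2.64*x^3 - 2.22*x^2 + 7.5*x - 3.52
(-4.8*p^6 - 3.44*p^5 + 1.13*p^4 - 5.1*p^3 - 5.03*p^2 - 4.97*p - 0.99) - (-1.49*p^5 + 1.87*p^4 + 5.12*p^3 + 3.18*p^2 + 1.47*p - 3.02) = -4.8*p^6 - 1.95*p^5 - 0.74*p^4 - 10.22*p^3 - 8.21*p^2 - 6.44*p + 2.03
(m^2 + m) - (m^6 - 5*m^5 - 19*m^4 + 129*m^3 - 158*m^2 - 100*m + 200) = -m^6 + 5*m^5 + 19*m^4 - 129*m^3 + 159*m^2 + 101*m - 200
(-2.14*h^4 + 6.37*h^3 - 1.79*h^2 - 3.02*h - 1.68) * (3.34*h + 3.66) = -7.1476*h^5 + 13.4434*h^4 + 17.3356*h^3 - 16.6382*h^2 - 16.6644*h - 6.1488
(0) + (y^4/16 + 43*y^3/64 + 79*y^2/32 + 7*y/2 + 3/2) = y^4/16 + 43*y^3/64 + 79*y^2/32 + 7*y/2 + 3/2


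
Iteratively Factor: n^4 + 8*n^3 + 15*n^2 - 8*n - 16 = (n + 4)*(n^3 + 4*n^2 - n - 4) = (n - 1)*(n + 4)*(n^2 + 5*n + 4) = (n - 1)*(n + 1)*(n + 4)*(n + 4)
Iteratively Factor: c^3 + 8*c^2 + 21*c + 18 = (c + 3)*(c^2 + 5*c + 6) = (c + 3)^2*(c + 2)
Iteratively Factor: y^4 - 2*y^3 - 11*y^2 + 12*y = (y - 4)*(y^3 + 2*y^2 - 3*y) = (y - 4)*(y + 3)*(y^2 - y) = y*(y - 4)*(y + 3)*(y - 1)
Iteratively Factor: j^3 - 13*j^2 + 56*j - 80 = (j - 5)*(j^2 - 8*j + 16) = (j - 5)*(j - 4)*(j - 4)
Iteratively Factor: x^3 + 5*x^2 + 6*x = (x)*(x^2 + 5*x + 6) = x*(x + 3)*(x + 2)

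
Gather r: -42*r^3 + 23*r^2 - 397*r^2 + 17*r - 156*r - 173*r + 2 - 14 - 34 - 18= -42*r^3 - 374*r^2 - 312*r - 64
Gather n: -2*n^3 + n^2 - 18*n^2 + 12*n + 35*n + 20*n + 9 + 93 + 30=-2*n^3 - 17*n^2 + 67*n + 132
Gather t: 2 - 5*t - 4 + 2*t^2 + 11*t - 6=2*t^2 + 6*t - 8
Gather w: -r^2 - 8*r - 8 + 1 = -r^2 - 8*r - 7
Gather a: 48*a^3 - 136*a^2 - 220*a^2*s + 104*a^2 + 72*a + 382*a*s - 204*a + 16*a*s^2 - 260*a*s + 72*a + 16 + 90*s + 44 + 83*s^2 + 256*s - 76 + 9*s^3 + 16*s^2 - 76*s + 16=48*a^3 + a^2*(-220*s - 32) + a*(16*s^2 + 122*s - 60) + 9*s^3 + 99*s^2 + 270*s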